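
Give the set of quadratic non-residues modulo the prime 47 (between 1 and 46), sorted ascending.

5 10 11 13 15 19 20 22 23 26 29 30 31 33 35 38 39 40 41 43 44 45 46

Square k = 1,…,23 (k and 47−k give the same square):
1²=1, 2²=4, 3²=9, 4²=16, 5²=25, 6²=36, 7²≡2, 8²≡17, 9²≡34, 10²≡6, 11²≡27, 12²≡3, 13²≡28, 14²≡8, 15²≡37, 16²≡21, 17²≡7, 18²≡42, 19²≡32, 20²≡24, 21²≡18, 22²≡14, 23²≡12 (mod 47).
The residues are {1, 2, 3, 4, 6, 7, 8, 9, 12, 14, 16, 17, 18, 21, 24, 25, 27, 28, 32, 34, 36, 37, 42}; the non-residues are the remaining 23 nonzero classes.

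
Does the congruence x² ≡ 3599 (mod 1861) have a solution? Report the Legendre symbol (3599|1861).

1

First reduce: 3599 ≡ 1738 (mod 1861).
Pull out 2: since 1861 ≡ 5 (mod 8), (2/1861) = -1.
Reciprocity: 869 ≡ 1 and 1861 ≡ 1 (mod 4), so (869/1861) = +(1861/869).
Reduce top mod 869: now compute (123/869).
Reciprocity: 123 ≡ 3 and 869 ≡ 1 (mod 4), so (123/869) = +(869/123).
Reduce top mod 123: now compute (8/123).
Pull out 2^3: since 123 ≡ 3 (mod 8), (2/123) = -1, so (2/123)^3 = -1.
Reached (1/123) = 1. Collecting the sign flips along the way, the symbol is +1.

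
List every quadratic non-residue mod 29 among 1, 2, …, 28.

Square k = 1,…,14 (k and 29−k give the same square):
1²=1, 2²=4, 3²=9, 4²=16, 5²=25, 6²≡7, 7²≡20, 8²≡6, 9²≡23, 10²≡13, 11²≡5, 12²≡28, 13²≡24, 14²≡22 (mod 29).
The residues are {1, 4, 5, 6, 7, 9, 13, 16, 20, 22, 23, 24, 25, 28}; the non-residues are the remaining 14 nonzero classes.

2,3,8,10,11,12,14,15,17,18,19,21,26,27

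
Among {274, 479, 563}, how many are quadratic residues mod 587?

1

(274/587) = -1 → non-residue.
(479/587) = -1 → non-residue.
(563/587) = +1 → QR.
Total quadratic residues among the 3: 1.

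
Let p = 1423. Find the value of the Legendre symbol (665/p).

Reciprocity: 665 ≡ 1 and 1423 ≡ 3 (mod 4), so (665/1423) = +(1423/665).
Reduce top mod 665: now compute (93/665).
Reciprocity: 93 ≡ 1 and 665 ≡ 1 (mod 4), so (93/665) = +(665/93).
Reduce top mod 93: now compute (14/93).
Pull out 2: since 93 ≡ 5 (mod 8), (2/93) = -1.
Reciprocity: 7 ≡ 3 and 93 ≡ 1 (mod 4), so (7/93) = +(93/7).
Reduce top mod 7: now compute (2/7).
Pull out 2: since 7 ≡ 7 (mod 8), (2/7) = +1.
Reached (1/7) = 1. Collecting the sign flips along the way, the symbol is -1.

-1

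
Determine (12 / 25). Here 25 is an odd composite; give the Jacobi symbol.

1

Pull out 2^2: since 25 ≡ 1 (mod 8), (2/25) = +1, so (2/25)^2 = +1.
Reciprocity: 3 ≡ 3 and 25 ≡ 1 (mod 4), so (3/25) = +(25/3).
Reduce top mod 3: now compute (1/3).
Reached (1/3) = 1. Collecting the sign flips along the way, the symbol is +1.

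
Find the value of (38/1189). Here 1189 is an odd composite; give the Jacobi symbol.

Pull out 2: since 1189 ≡ 5 (mod 8), (2/1189) = -1.
Reciprocity: 19 ≡ 3 and 1189 ≡ 1 (mod 4), so (19/1189) = +(1189/19).
Reduce top mod 19: now compute (11/19).
Reciprocity: 11 ≡ 3 and 19 ≡ 3 (mod 4), so (11/19) = −(19/11).
Reduce top mod 11: now compute (8/11).
Pull out 2^3: since 11 ≡ 3 (mod 8), (2/11) = -1, so (2/11)^3 = -1.
Reached (1/11) = 1. Collecting the sign flips along the way, the symbol is -1.

-1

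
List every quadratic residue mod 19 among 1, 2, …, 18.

1,4,5,6,7,9,11,16,17

Square k = 1,…,9 (k and 19−k give the same square):
1²=1, 2²=4, 3²=9, 4²=16, 5²≡6, 6²≡17, 7²≡11, 8²≡7, 9²≡5 (mod 19).
So the quadratic residues mod 19 are {1, 4, 5, 6, 7, 9, 11, 16, 17}.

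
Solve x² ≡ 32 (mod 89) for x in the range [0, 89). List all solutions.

11, 78

89 ≡ 1 (mod 4), so we find a root by search.
Trying successive values, 11² = 121 ≡ 32 (mod 89). The other root is 89 − 11 = 78.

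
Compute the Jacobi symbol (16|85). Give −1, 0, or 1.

1

Pull out 2^4: since 85 ≡ 5 (mod 8), (2/85) = -1, so (2/85)^4 = +1.
Reached (1/85) = 1. Collecting the sign flips along the way, the symbol is +1.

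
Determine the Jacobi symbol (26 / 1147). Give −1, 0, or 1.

-1

Pull out 2: since 1147 ≡ 3 (mod 8), (2/1147) = -1.
Reciprocity: 13 ≡ 1 and 1147 ≡ 3 (mod 4), so (13/1147) = +(1147/13).
Reduce top mod 13: now compute (3/13).
Reciprocity: 3 ≡ 3 and 13 ≡ 1 (mod 4), so (3/13) = +(13/3).
Reduce top mod 3: now compute (1/3).
Reached (1/3) = 1. Collecting the sign flips along the way, the symbol is -1.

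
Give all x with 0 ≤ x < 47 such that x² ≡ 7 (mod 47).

17, 30

Since 47 ≡ 3 (mod 4), a square root of 7 is 7^((47+1)/4) = 7^12 mod 47.
Repeated squaring: 7^2≡2, 7^4≡4, 7^8≡16 (mod 47).
7^12 = 7^(8+4) ≡ 17 (mod 47).
Check: 17² = 289 ≡ 7 (mod 47). The two roots are 17 and 30.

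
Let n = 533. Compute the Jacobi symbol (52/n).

0

Pull out 2^2: since 533 ≡ 5 (mod 8), (2/533) = -1, so (2/533)^2 = +1.
Reciprocity: 13 ≡ 1 and 533 ≡ 1 (mod 4), so (13/533) = +(533/13).
Reduce top mod 13: now compute (0/13).
Top reduces to 0: gcd > 1, so the symbol is 0.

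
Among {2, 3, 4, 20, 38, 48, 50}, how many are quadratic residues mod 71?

(2/71) = +1 → QR.
(3/71) = +1 → QR.
(4/71) = +1 → QR.
(20/71) = +1 → QR.
(38/71) = +1 → QR.
(48/71) = +1 → QR.
(50/71) = +1 → QR.
Total quadratic residues among the 7: 7.

7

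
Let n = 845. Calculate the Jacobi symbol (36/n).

Pull out 2^2: since 845 ≡ 5 (mod 8), (2/845) = -1, so (2/845)^2 = +1.
Reciprocity: 9 ≡ 1 and 845 ≡ 1 (mod 4), so (9/845) = +(845/9).
Reduce top mod 9: now compute (8/9).
Pull out 2^3: since 9 ≡ 1 (mod 8), (2/9) = +1, so (2/9)^3 = +1.
Reached (1/9) = 1. Collecting the sign flips along the way, the symbol is +1.

1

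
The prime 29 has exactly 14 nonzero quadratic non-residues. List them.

2, 3, 8, 10, 11, 12, 14, 15, 17, 18, 19, 21, 26, 27

Square k = 1,…,14 (k and 29−k give the same square):
1²=1, 2²=4, 3²=9, 4²=16, 5²=25, 6²≡7, 7²≡20, 8²≡6, 9²≡23, 10²≡13, 11²≡5, 12²≡28, 13²≡24, 14²≡22 (mod 29).
The residues are {1, 4, 5, 6, 7, 9, 13, 16, 20, 22, 23, 24, 25, 28}; the non-residues are the remaining 14 nonzero classes.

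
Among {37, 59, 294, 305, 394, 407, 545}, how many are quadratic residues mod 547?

(37/547) = -1 → non-residue.
(59/547) = -1 → non-residue.
(294/547) = +1 → QR.
(305/547) = +1 → QR.
(394/547) = +1 → QR.
(407/547) = -1 → non-residue.
(545/547) = +1 → QR.
Total quadratic residues among the 7: 4.

4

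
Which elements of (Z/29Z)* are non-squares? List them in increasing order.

2 3 8 10 11 12 14 15 17 18 19 21 26 27

Square k = 1,…,14 (k and 29−k give the same square):
1²=1, 2²=4, 3²=9, 4²=16, 5²=25, 6²≡7, 7²≡20, 8²≡6, 9²≡23, 10²≡13, 11²≡5, 12²≡28, 13²≡24, 14²≡22 (mod 29).
The residues are {1, 4, 5, 6, 7, 9, 13, 16, 20, 22, 23, 24, 25, 28}; the non-residues are the remaining 14 nonzero classes.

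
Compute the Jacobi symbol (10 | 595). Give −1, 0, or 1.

0

Pull out 2: since 595 ≡ 3 (mod 8), (2/595) = -1.
Reciprocity: 5 ≡ 1 and 595 ≡ 3 (mod 4), so (5/595) = +(595/5).
Reduce top mod 5: now compute (0/5).
Top reduces to 0: gcd > 1, so the symbol is 0.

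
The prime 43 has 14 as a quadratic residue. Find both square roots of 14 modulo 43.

Since 43 ≡ 3 (mod 4), a square root of 14 is 14^((43+1)/4) = 14^11 mod 43.
Repeated squaring: 14^2≡24, 14^4≡17, 14^8≡31 (mod 43).
14^11 = 14^(8+2+1) ≡ 10 (mod 43).
Check: 10² = 100 ≡ 14 (mod 43). The two roots are 10 and 33.

10, 33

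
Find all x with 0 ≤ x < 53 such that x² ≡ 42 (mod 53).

25, 28

53 ≡ 1 (mod 4), so we find a root by search.
Trying successive values, 25² = 625 ≡ 42 (mod 53). The other root is 53 − 25 = 28.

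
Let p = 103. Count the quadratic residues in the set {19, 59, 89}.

(19/103) = +1 → QR.
(59/103) = +1 → QR.
(89/103) = -1 → non-residue.
Total quadratic residues among the 3: 2.

2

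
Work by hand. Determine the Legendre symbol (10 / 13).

Euler's criterion: (10/13) ≡ 10^6 (mod 13).
10^2 ≡ 9 (mod 13)
10^4 ≡ 3 (mod 13)
10^6 = 10^(4+2) ≡ 1 (mod 13).
Result is 1, so (10/13) = 1.

1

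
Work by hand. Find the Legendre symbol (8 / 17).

Pull out 2^3: since 17 ≡ 1 (mod 8), (2/17) = +1, so (2/17)^3 = +1.
Reached (1/17) = 1. Collecting the sign flips along the way, the symbol is +1.

1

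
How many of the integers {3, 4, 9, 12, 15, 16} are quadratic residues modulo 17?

(3/17) = -1 → non-residue.
(4/17) = +1 → QR.
(9/17) = +1 → QR.
(12/17) = -1 → non-residue.
(15/17) = +1 → QR.
(16/17) = +1 → QR.
Total quadratic residues among the 6: 4.

4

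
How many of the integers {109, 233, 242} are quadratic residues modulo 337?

(109/337) = -1 → non-residue.
(233/337) = +1 → QR.
(242/337) = +1 → QR.
Total quadratic residues among the 3: 2.

2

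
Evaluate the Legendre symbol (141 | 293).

Reciprocity: 141 ≡ 1 and 293 ≡ 1 (mod 4), so (141/293) = +(293/141).
Reduce top mod 141: now compute (11/141).
Reciprocity: 11 ≡ 3 and 141 ≡ 1 (mod 4), so (11/141) = +(141/11).
Reduce top mod 11: now compute (9/11).
Reciprocity: 9 ≡ 1 and 11 ≡ 3 (mod 4), so (9/11) = +(11/9).
Reduce top mod 9: now compute (2/9).
Pull out 2: since 9 ≡ 1 (mod 8), (2/9) = +1.
Reached (1/9) = 1. Collecting the sign flips along the way, the symbol is +1.

1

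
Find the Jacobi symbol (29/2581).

Reciprocity: 29 ≡ 1 and 2581 ≡ 1 (mod 4), so (29/2581) = +(2581/29).
Reduce top mod 29: now compute (0/29).
Top reduces to 0: gcd > 1, so the symbol is 0.

0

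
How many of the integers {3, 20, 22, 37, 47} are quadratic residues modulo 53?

(3/53) = -1 → non-residue.
(20/53) = -1 → non-residue.
(22/53) = -1 → non-residue.
(37/53) = +1 → QR.
(47/53) = +1 → QR.
Total quadratic residues among the 5: 2.

2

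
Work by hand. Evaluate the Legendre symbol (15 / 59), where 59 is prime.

1

Reciprocity: 15 ≡ 3 and 59 ≡ 3 (mod 4), so (15/59) = −(59/15).
Reduce top mod 15: now compute (14/15).
Pull out 2: since 15 ≡ 7 (mod 8), (2/15) = +1.
Reciprocity: 7 ≡ 3 and 15 ≡ 3 (mod 4), so (7/15) = −(15/7).
Reduce top mod 7: now compute (1/7).
Reached (1/7) = 1. Collecting the sign flips along the way, the symbol is +1.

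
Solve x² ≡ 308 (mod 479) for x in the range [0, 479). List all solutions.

97, 382

Since 479 ≡ 3 (mod 4), a square root of 308 is 308^((479+1)/4) = 308^120 mod 479.
Repeated squaring: 308^2≡22, 308^4≡5, 308^8≡25, 308^16≡146, 308^32≡240, 308^64≡120 (mod 479).
308^120 = 308^(64+32+16+8) ≡ 97 (mod 479).
Check: 97² = 9409 ≡ 308 (mod 479). The two roots are 97 and 382.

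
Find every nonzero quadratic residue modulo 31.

1,2,4,5,7,8,9,10,14,16,18,19,20,25,28

Square k = 1,…,15 (k and 31−k give the same square):
1²=1, 2²=4, 3²=9, 4²=16, 5²=25, 6²≡5, 7²≡18, 8²≡2, 9²≡19, 10²≡7, 11²≡28, 12²≡20, 13²≡14, 14²≡10, 15²≡8 (mod 31).
So the quadratic residues mod 31 are {1, 2, 4, 5, 7, 8, 9, 10, 14, 16, 18, 19, 20, 25, 28}.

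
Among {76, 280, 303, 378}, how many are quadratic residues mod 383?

(76/383) = +1 → QR.
(280/383) = -1 → non-residue.
(303/383) = +1 → QR.
(378/383) = +1 → QR.
Total quadratic residues among the 4: 3.

3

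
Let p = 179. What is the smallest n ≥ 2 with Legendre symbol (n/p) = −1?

2

(2/179) = −1, so 2 is the smallest positive non-residue mod 179.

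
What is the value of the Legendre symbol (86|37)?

Euler's criterion: (86/37) ≡ 12^18 (mod 37).
12^2 ≡ 33 (mod 37)
12^4 ≡ 16 (mod 37)
12^8 ≡ 34 (mod 37)
12^16 ≡ 9 (mod 37)
12^18 = 12^(16+2) ≡ 1 (mod 37).
Result is 1, so (86/37) = 1.

1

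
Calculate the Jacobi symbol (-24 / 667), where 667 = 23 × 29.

-1

First reduce: -24 ≡ 643 (mod 667).
Reciprocity: 643 ≡ 3 and 667 ≡ 3 (mod 4), so (643/667) = −(667/643).
Reduce top mod 643: now compute (24/643).
Pull out 2^3: since 643 ≡ 3 (mod 8), (2/643) = -1, so (2/643)^3 = -1.
Reciprocity: 3 ≡ 3 and 643 ≡ 3 (mod 4), so (3/643) = −(643/3).
Reduce top mod 3: now compute (1/3).
Reached (1/3) = 1. Collecting the sign flips along the way, the symbol is -1.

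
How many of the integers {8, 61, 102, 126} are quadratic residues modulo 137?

(8/137) = +1 → QR.
(61/137) = +1 → QR.
(102/137) = -1 → non-residue.
(126/137) = +1 → QR.
Total quadratic residues among the 4: 3.

3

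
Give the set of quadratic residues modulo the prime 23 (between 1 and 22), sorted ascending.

Square k = 1,…,11 (k and 23−k give the same square):
1²=1, 2²=4, 3²=9, 4²=16, 5²≡2, 6²≡13, 7²≡3, 8²≡18, 9²≡12, 10²≡8, 11²≡6 (mod 23).
So the quadratic residues mod 23 are {1, 2, 3, 4, 6, 8, 9, 12, 13, 16, 18}.

1 2 3 4 6 8 9 12 13 16 18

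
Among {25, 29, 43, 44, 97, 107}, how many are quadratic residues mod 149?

(25/149) = +1 → QR.
(29/149) = +1 → QR.
(43/149) = -1 → non-residue.
(44/149) = -1 → non-residue.
(97/149) = -1 → non-residue.
(107/149) = +1 → QR.
Total quadratic residues among the 6: 3.

3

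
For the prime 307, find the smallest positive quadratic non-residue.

2

(2/307) = −1, so 2 is the smallest positive non-residue mod 307.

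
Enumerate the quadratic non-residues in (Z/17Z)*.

3 5 6 7 10 11 12 14

Square k = 1,…,8 (k and 17−k give the same square):
1²=1, 2²=4, 3²=9, 4²=16, 5²≡8, 6²≡2, 7²≡15, 8²≡13 (mod 17).
The residues are {1, 2, 4, 8, 9, 13, 15, 16}; the non-residues are the remaining 8 nonzero classes.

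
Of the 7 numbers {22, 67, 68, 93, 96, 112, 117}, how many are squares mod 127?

(22/127) = +1 → QR.
(67/127) = -1 → non-residue.
(68/127) = +1 → QR.
(93/127) = -1 → non-residue.
(96/127) = -1 → non-residue.
(112/127) = -1 → non-residue.
(117/127) = +1 → QR.
Total quadratic residues among the 7: 3.

3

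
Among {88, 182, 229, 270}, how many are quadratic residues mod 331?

2

(88/331) = +1 → QR.
(182/331) = -1 → non-residue.
(229/331) = -1 → non-residue.
(270/331) = +1 → QR.
Total quadratic residues among the 4: 2.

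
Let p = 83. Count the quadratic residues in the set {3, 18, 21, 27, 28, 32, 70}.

5

(3/83) = +1 → QR.
(18/83) = -1 → non-residue.
(21/83) = +1 → QR.
(27/83) = +1 → QR.
(28/83) = +1 → QR.
(32/83) = -1 → non-residue.
(70/83) = +1 → QR.
Total quadratic residues among the 7: 5.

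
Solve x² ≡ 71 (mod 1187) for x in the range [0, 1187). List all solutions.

Since 1187 ≡ 3 (mod 4), a square root of 71 is 71^((1187+1)/4) = 71^297 mod 1187.
Repeated squaring: 71^2≡293, 71^4≡385, 71^8≡1037, 71^16≡1134, 71^32≡435, 71^64≡492, 71^128≡1103, 71^256≡1121 (mod 1187).
71^297 = 71^(256+32+8+1) ≡ 983 (mod 1187).
Check: 983² = 966289 ≡ 71 (mod 1187). The two roots are 204 and 983.

204, 983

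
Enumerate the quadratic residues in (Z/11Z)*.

1,3,4,5,9

Square k = 1,…,5 (k and 11−k give the same square):
1²=1, 2²=4, 3²=9, 4²≡5, 5²≡3 (mod 11).
So the quadratic residues mod 11 are {1, 3, 4, 5, 9}.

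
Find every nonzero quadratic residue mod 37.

1, 3, 4, 7, 9, 10, 11, 12, 16, 21, 25, 26, 27, 28, 30, 33, 34, 36

Square k = 1,…,18 (k and 37−k give the same square):
1²=1, 2²=4, 3²=9, 4²=16, 5²=25, 6²=36, 7²≡12, 8²≡27, 9²≡7, 10²≡26, 11²≡10, 12²≡33, 13²≡21, 14²≡11, 15²≡3, 16²≡34, 17²≡30, 18²≡28 (mod 37).
So the quadratic residues mod 37 are {1, 3, 4, 7, 9, 10, 11, 12, 16, 21, 25, 26, 27, 28, 30, 33, 34, 36}.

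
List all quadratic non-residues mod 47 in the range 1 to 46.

5, 10, 11, 13, 15, 19, 20, 22, 23, 26, 29, 30, 31, 33, 35, 38, 39, 40, 41, 43, 44, 45, 46

Square k = 1,…,23 (k and 47−k give the same square):
1²=1, 2²=4, 3²=9, 4²=16, 5²=25, 6²=36, 7²≡2, 8²≡17, 9²≡34, 10²≡6, 11²≡27, 12²≡3, 13²≡28, 14²≡8, 15²≡37, 16²≡21, 17²≡7, 18²≡42, 19²≡32, 20²≡24, 21²≡18, 22²≡14, 23²≡12 (mod 47).
The residues are {1, 2, 3, 4, 6, 7, 8, 9, 12, 14, 16, 17, 18, 21, 24, 25, 27, 28, 32, 34, 36, 37, 42}; the non-residues are the remaining 23 nonzero classes.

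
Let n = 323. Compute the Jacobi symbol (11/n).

-1

Reciprocity: 11 ≡ 3 and 323 ≡ 3 (mod 4), so (11/323) = −(323/11).
Reduce top mod 11: now compute (4/11).
Pull out 2^2: since 11 ≡ 3 (mod 8), (2/11) = -1, so (2/11)^2 = +1.
Reached (1/11) = 1. Collecting the sign flips along the way, the symbol is -1.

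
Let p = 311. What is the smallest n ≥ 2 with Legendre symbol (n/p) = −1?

(2/311) = +1, so 2 is a residue.
(3/311) = +1, so 3 is a residue.
(4/311) = +1, so 4 is a residue.
(5/311) = +1, so 5 is a residue.
(6/311) = +1, so 6 is a residue.
(7/311) = +1, so 7 is a residue.
(8/311) = +1, so 8 is a residue.
(9/311) = +1, so 9 is a residue.
(10/311) = +1, so 10 is a residue.
(11/311) = −1, so 11 is the smallest positive non-residue mod 311.

11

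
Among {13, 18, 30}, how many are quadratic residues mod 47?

1

(13/47) = -1 → non-residue.
(18/47) = +1 → QR.
(30/47) = -1 → non-residue.
Total quadratic residues among the 3: 1.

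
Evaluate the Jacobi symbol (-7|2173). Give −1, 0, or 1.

First reduce: -7 ≡ 2166 (mod 2173).
Pull out 2: since 2173 ≡ 5 (mod 8), (2/2173) = -1.
Reciprocity: 1083 ≡ 3 and 2173 ≡ 1 (mod 4), so (1083/2173) = +(2173/1083).
Reduce top mod 1083: now compute (7/1083).
Reciprocity: 7 ≡ 3 and 1083 ≡ 3 (mod 4), so (7/1083) = −(1083/7).
Reduce top mod 7: now compute (5/7).
Reciprocity: 5 ≡ 1 and 7 ≡ 3 (mod 4), so (5/7) = +(7/5).
Reduce top mod 5: now compute (2/5).
Pull out 2: since 5 ≡ 5 (mod 8), (2/5) = -1.
Reached (1/5) = 1. Collecting the sign flips along the way, the symbol is -1.

-1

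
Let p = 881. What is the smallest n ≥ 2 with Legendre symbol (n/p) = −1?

3

(2/881) = +1, so 2 is a residue.
(3/881) = −1, so 3 is the smallest positive non-residue mod 881.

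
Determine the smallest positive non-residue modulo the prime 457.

5

(2/457) = +1, so 2 is a residue.
(3/457) = +1, so 3 is a residue.
(4/457) = +1, so 4 is a residue.
(5/457) = −1, so 5 is the smallest positive non-residue mod 457.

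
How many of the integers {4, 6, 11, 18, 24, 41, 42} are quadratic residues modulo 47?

5

(4/47) = +1 → QR.
(6/47) = +1 → QR.
(11/47) = -1 → non-residue.
(18/47) = +1 → QR.
(24/47) = +1 → QR.
(41/47) = -1 → non-residue.
(42/47) = +1 → QR.
Total quadratic residues among the 7: 5.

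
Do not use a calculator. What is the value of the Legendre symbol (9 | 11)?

Euler's criterion: (9/11) ≡ 9^5 (mod 11).
9^2 ≡ 4 (mod 11)
9^4 ≡ 5 (mod 11)
9^5 = 9^(4+1) ≡ 1 (mod 11).
Result is 1, so (9/11) = 1.

1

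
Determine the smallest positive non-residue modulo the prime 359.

(2/359) = +1, so 2 is a residue.
(3/359) = +1, so 3 is a residue.
(4/359) = +1, so 4 is a residue.
(5/359) = +1, so 5 is a residue.
(6/359) = +1, so 6 is a residue.
(7/359) = −1, so 7 is the smallest positive non-residue mod 359.

7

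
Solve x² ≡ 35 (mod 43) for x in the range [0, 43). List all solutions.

Since 43 ≡ 3 (mod 4), a square root of 35 is 35^((43+1)/4) = 35^11 mod 43.
Repeated squaring: 35^2≡21, 35^4≡11, 35^8≡35 (mod 43).
35^11 = 35^(8+2+1) ≡ 11 (mod 43).
Check: 11² = 121 ≡ 35 (mod 43). The two roots are 11 and 32.

11, 32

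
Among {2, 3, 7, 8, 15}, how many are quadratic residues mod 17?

(2/17) = +1 → QR.
(3/17) = -1 → non-residue.
(7/17) = -1 → non-residue.
(8/17) = +1 → QR.
(15/17) = +1 → QR.
Total quadratic residues among the 5: 3.

3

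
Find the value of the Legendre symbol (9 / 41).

1

Reciprocity: 9 ≡ 1 and 41 ≡ 1 (mod 4), so (9/41) = +(41/9).
Reduce top mod 9: now compute (5/9).
Reciprocity: 5 ≡ 1 and 9 ≡ 1 (mod 4), so (5/9) = +(9/5).
Reduce top mod 5: now compute (4/5).
Pull out 2^2: since 5 ≡ 5 (mod 8), (2/5) = -1, so (2/5)^2 = +1.
Reached (1/5) = 1. Collecting the sign flips along the way, the symbol is +1.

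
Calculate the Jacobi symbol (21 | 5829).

Reciprocity: 21 ≡ 1 and 5829 ≡ 1 (mod 4), so (21/5829) = +(5829/21).
Reduce top mod 21: now compute (12/21).
Pull out 2^2: since 21 ≡ 5 (mod 8), (2/21) = -1, so (2/21)^2 = +1.
Reciprocity: 3 ≡ 3 and 21 ≡ 1 (mod 4), so (3/21) = +(21/3).
Reduce top mod 3: now compute (0/3).
Top reduces to 0: gcd > 1, so the symbol is 0.

0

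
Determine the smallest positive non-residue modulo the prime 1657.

(2/1657) = +1, so 2 is a residue.
(3/1657) = +1, so 3 is a residue.
(4/1657) = +1, so 4 is a residue.
(5/1657) = −1, so 5 is the smallest positive non-residue mod 1657.

5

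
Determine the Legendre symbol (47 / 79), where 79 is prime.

Reciprocity: 47 ≡ 3 and 79 ≡ 3 (mod 4), so (47/79) = −(79/47).
Reduce top mod 47: now compute (32/47).
Pull out 2^5: since 47 ≡ 7 (mod 8), (2/47) = +1, so (2/47)^5 = +1.
Reached (1/47) = 1. Collecting the sign flips along the way, the symbol is -1.

-1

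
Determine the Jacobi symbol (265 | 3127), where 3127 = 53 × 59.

Reciprocity: 265 ≡ 1 and 3127 ≡ 3 (mod 4), so (265/3127) = +(3127/265).
Reduce top mod 265: now compute (212/265).
Pull out 2^2: since 265 ≡ 1 (mod 8), (2/265) = +1, so (2/265)^2 = +1.
Reciprocity: 53 ≡ 1 and 265 ≡ 1 (mod 4), so (53/265) = +(265/53).
Reduce top mod 53: now compute (0/53).
Top reduces to 0: gcd > 1, so the symbol is 0.

0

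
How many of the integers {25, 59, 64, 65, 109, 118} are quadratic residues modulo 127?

(25/127) = +1 → QR.
(59/127) = -1 → non-residue.
(64/127) = +1 → QR.
(65/127) = -1 → non-residue.
(109/127) = -1 → non-residue.
(118/127) = -1 → non-residue.
Total quadratic residues among the 6: 2.

2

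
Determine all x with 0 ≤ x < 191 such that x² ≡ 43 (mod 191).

Since 191 ≡ 3 (mod 4), a square root of 43 is 43^((191+1)/4) = 43^48 mod 191.
Repeated squaring: 43^2≡130, 43^4≡92, 43^8≡60, 43^16≡162, 43^32≡77 (mod 191).
43^48 = 43^(32+16) ≡ 59 (mod 191).
Check: 59² = 3481 ≡ 43 (mod 191). The two roots are 59 and 132.

59, 132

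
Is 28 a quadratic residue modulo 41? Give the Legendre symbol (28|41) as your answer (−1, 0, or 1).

-1

Pull out 2^2: since 41 ≡ 1 (mod 8), (2/41) = +1, so (2/41)^2 = +1.
Reciprocity: 7 ≡ 3 and 41 ≡ 1 (mod 4), so (7/41) = +(41/7).
Reduce top mod 7: now compute (6/7).
Pull out 2: since 7 ≡ 7 (mod 8), (2/7) = +1.
Reciprocity: 3 ≡ 3 and 7 ≡ 3 (mod 4), so (3/7) = −(7/3).
Reduce top mod 3: now compute (1/3).
Reached (1/3) = 1. Collecting the sign flips along the way, the symbol is -1.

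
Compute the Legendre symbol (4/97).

1

Euler's criterion: (4/97) ≡ 4^48 (mod 97).
4^2 ≡ 16 (mod 97)
4^4 ≡ 62 (mod 97)
4^8 ≡ 61 (mod 97)
4^16 ≡ 35 (mod 97)
4^32 ≡ 61 (mod 97)
4^48 = 4^(32+16) ≡ 1 (mod 97).
Result is 1, so (4/97) = 1.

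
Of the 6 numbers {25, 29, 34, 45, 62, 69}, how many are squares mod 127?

4

(25/127) = +1 → QR.
(29/127) = -1 → non-residue.
(34/127) = +1 → QR.
(45/127) = -1 → non-residue.
(62/127) = +1 → QR.
(69/127) = +1 → QR.
Total quadratic residues among the 6: 4.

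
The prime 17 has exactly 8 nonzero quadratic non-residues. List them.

3, 5, 6, 7, 10, 11, 12, 14

Square k = 1,…,8 (k and 17−k give the same square):
1²=1, 2²=4, 3²=9, 4²=16, 5²≡8, 6²≡2, 7²≡15, 8²≡13 (mod 17).
The residues are {1, 2, 4, 8, 9, 13, 15, 16}; the non-residues are the remaining 8 nonzero classes.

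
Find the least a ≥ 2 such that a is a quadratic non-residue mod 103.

3

(2/103) = +1, so 2 is a residue.
(3/103) = −1, so 3 is the smallest positive non-residue mod 103.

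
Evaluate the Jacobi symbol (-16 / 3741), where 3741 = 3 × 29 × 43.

1

First reduce: -16 ≡ 3725 (mod 3741).
Reciprocity: 3725 ≡ 1 and 3741 ≡ 1 (mod 4), so (3725/3741) = +(3741/3725).
Reduce top mod 3725: now compute (16/3725).
Pull out 2^4: since 3725 ≡ 5 (mod 8), (2/3725) = -1, so (2/3725)^4 = +1.
Reached (1/3725) = 1. Collecting the sign flips along the way, the symbol is +1.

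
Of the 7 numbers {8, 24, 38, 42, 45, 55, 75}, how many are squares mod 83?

2

(8/83) = -1 → non-residue.
(24/83) = -1 → non-residue.
(38/83) = +1 → QR.
(42/83) = -1 → non-residue.
(45/83) = -1 → non-residue.
(55/83) = -1 → non-residue.
(75/83) = +1 → QR.
Total quadratic residues among the 7: 2.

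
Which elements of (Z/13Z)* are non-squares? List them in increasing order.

Square k = 1,…,6 (k and 13−k give the same square):
1²=1, 2²=4, 3²=9, 4²≡3, 5²≡12, 6²≡10 (mod 13).
The residues are {1, 3, 4, 9, 10, 12}; the non-residues are the remaining 6 nonzero classes.

2,5,6,7,8,11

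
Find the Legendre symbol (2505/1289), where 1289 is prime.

1

First reduce: 2505 ≡ 1216 (mod 1289).
Pull out 2^6: since 1289 ≡ 1 (mod 8), (2/1289) = +1, so (2/1289)^6 = +1.
Reciprocity: 19 ≡ 3 and 1289 ≡ 1 (mod 4), so (19/1289) = +(1289/19).
Reduce top mod 19: now compute (16/19).
Pull out 2^4: since 19 ≡ 3 (mod 8), (2/19) = -1, so (2/19)^4 = +1.
Reached (1/19) = 1. Collecting the sign flips along the way, the symbol is +1.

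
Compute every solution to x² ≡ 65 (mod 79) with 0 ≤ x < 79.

12, 67

Since 79 ≡ 3 (mod 4), a square root of 65 is 65^((79+1)/4) = 65^20 mod 79.
Repeated squaring: 65^2≡38, 65^4≡22, 65^8≡10, 65^16≡21 (mod 79).
65^20 = 65^(16+4) ≡ 67 (mod 79).
Check: 67² = 4489 ≡ 65 (mod 79). The two roots are 12 and 67.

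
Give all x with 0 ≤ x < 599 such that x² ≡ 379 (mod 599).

233, 366

Since 599 ≡ 3 (mod 4), a square root of 379 is 379^((599+1)/4) = 379^150 mod 599.
Repeated squaring: 379^2≡480, 379^4≡384, 379^8≡102, 379^16≡221, 379^32≡322, 379^64≡57, 379^128≡254 (mod 599).
379^150 = 379^(128+16+4+2) ≡ 233 (mod 599).
Check: 233² = 54289 ≡ 379 (mod 599). The two roots are 233 and 366.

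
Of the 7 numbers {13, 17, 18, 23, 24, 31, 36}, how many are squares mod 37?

1

(13/37) = -1 → non-residue.
(17/37) = -1 → non-residue.
(18/37) = -1 → non-residue.
(23/37) = -1 → non-residue.
(24/37) = -1 → non-residue.
(31/37) = -1 → non-residue.
(36/37) = +1 → QR.
Total quadratic residues among the 7: 1.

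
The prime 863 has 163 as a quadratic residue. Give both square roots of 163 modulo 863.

Since 863 ≡ 3 (mod 4), a square root of 163 is 163^((863+1)/4) = 163^216 mod 863.
Repeated squaring: 163^2≡679, 163^4≡199, 163^8≡766, 163^16≡779, 163^32≡152, 163^64≡666, 163^128≡837 (mod 863).
163^216 = 163^(128+64+16+8) ≡ 239 (mod 863).
Check: 239² = 57121 ≡ 163 (mod 863). The two roots are 239 and 624.

239, 624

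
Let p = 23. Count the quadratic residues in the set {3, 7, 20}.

(3/23) = +1 → QR.
(7/23) = -1 → non-residue.
(20/23) = -1 → non-residue.
Total quadratic residues among the 3: 1.

1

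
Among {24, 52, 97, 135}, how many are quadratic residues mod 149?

1

(24/149) = +1 → QR.
(52/149) = -1 → non-residue.
(97/149) = -1 → non-residue.
(135/149) = -1 → non-residue.
Total quadratic residues among the 4: 1.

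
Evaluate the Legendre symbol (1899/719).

First reduce: 1899 ≡ 461 (mod 719).
Reciprocity: 461 ≡ 1 and 719 ≡ 3 (mod 4), so (461/719) = +(719/461).
Reduce top mod 461: now compute (258/461).
Pull out 2: since 461 ≡ 5 (mod 8), (2/461) = -1.
Reciprocity: 129 ≡ 1 and 461 ≡ 1 (mod 4), so (129/461) = +(461/129).
Reduce top mod 129: now compute (74/129).
Pull out 2: since 129 ≡ 1 (mod 8), (2/129) = +1.
Reciprocity: 37 ≡ 1 and 129 ≡ 1 (mod 4), so (37/129) = +(129/37).
Reduce top mod 37: now compute (18/37).
Pull out 2: since 37 ≡ 5 (mod 8), (2/37) = -1.
Reciprocity: 9 ≡ 1 and 37 ≡ 1 (mod 4), so (9/37) = +(37/9).
Reduce top mod 9: now compute (1/9).
Reached (1/9) = 1. Collecting the sign flips along the way, the symbol is +1.

1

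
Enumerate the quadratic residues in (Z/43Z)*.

1,4,6,9,10,11,13,14,15,16,17,21,23,24,25,31,35,36,38,40,41

Square k = 1,…,21 (k and 43−k give the same square):
1²=1, 2²=4, 3²=9, 4²=16, 5²=25, 6²=36, 7²≡6, 8²≡21, 9²≡38, 10²≡14, 11²≡35, 12²≡15, 13²≡40, 14²≡24, 15²≡10, 16²≡41, 17²≡31, 18²≡23, 19²≡17, 20²≡13, 21²≡11 (mod 43).
So the quadratic residues mod 43 are {1, 4, 6, 9, 10, 11, 13, 14, 15, 16, 17, 21, 23, 24, 25, 31, 35, 36, 38, 40, 41}.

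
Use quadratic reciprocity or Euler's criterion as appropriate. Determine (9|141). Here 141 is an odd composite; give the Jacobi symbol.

0

Reciprocity: 9 ≡ 1 and 141 ≡ 1 (mod 4), so (9/141) = +(141/9).
Reduce top mod 9: now compute (6/9).
Pull out 2: since 9 ≡ 1 (mod 8), (2/9) = +1.
Reciprocity: 3 ≡ 3 and 9 ≡ 1 (mod 4), so (3/9) = +(9/3).
Reduce top mod 3: now compute (0/3).
Top reduces to 0: gcd > 1, so the symbol is 0.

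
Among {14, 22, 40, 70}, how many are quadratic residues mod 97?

2

(14/97) = -1 → non-residue.
(22/97) = +1 → QR.
(40/97) = -1 → non-residue.
(70/97) = +1 → QR.
Total quadratic residues among the 4: 2.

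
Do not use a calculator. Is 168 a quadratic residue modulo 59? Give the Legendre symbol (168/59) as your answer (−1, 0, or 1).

-1

First reduce: 168 ≡ 50 (mod 59).
Pull out 2: since 59 ≡ 3 (mod 8), (2/59) = -1.
Reciprocity: 25 ≡ 1 and 59 ≡ 3 (mod 4), so (25/59) = +(59/25).
Reduce top mod 25: now compute (9/25).
Reciprocity: 9 ≡ 1 and 25 ≡ 1 (mod 4), so (9/25) = +(25/9).
Reduce top mod 9: now compute (7/9).
Reciprocity: 7 ≡ 3 and 9 ≡ 1 (mod 4), so (7/9) = +(9/7).
Reduce top mod 7: now compute (2/7).
Pull out 2: since 7 ≡ 7 (mod 8), (2/7) = +1.
Reached (1/7) = 1. Collecting the sign flips along the way, the symbol is -1.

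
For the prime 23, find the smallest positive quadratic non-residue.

(2/23) = +1, so 2 is a residue.
(3/23) = +1, so 3 is a residue.
(4/23) = +1, so 4 is a residue.
(5/23) = −1, so 5 is the smallest positive non-residue mod 23.

5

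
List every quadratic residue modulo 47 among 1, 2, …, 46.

1, 2, 3, 4, 6, 7, 8, 9, 12, 14, 16, 17, 18, 21, 24, 25, 27, 28, 32, 34, 36, 37, 42

Square k = 1,…,23 (k and 47−k give the same square):
1²=1, 2²=4, 3²=9, 4²=16, 5²=25, 6²=36, 7²≡2, 8²≡17, 9²≡34, 10²≡6, 11²≡27, 12²≡3, 13²≡28, 14²≡8, 15²≡37, 16²≡21, 17²≡7, 18²≡42, 19²≡32, 20²≡24, 21²≡18, 22²≡14, 23²≡12 (mod 47).
So the quadratic residues mod 47 are {1, 2, 3, 4, 6, 7, 8, 9, 12, 14, 16, 17, 18, 21, 24, 25, 27, 28, 32, 34, 36, 37, 42}.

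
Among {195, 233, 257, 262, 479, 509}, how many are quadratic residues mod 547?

(195/547) = +1 → QR.
(233/547) = +1 → QR.
(257/547) = -1 → non-residue.
(262/547) = -1 → non-residue.
(479/547) = +1 → QR.
(509/547) = +1 → QR.
Total quadratic residues among the 6: 4.

4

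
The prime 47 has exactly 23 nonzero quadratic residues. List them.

1 2 3 4 6 7 8 9 12 14 16 17 18 21 24 25 27 28 32 34 36 37 42

Square k = 1,…,23 (k and 47−k give the same square):
1²=1, 2²=4, 3²=9, 4²=16, 5²=25, 6²=36, 7²≡2, 8²≡17, 9²≡34, 10²≡6, 11²≡27, 12²≡3, 13²≡28, 14²≡8, 15²≡37, 16²≡21, 17²≡7, 18²≡42, 19²≡32, 20²≡24, 21²≡18, 22²≡14, 23²≡12 (mod 47).
So the quadratic residues mod 47 are {1, 2, 3, 4, 6, 7, 8, 9, 12, 14, 16, 17, 18, 21, 24, 25, 27, 28, 32, 34, 36, 37, 42}.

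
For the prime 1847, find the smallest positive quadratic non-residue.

5

(2/1847) = +1, so 2 is a residue.
(3/1847) = +1, so 3 is a residue.
(4/1847) = +1, so 4 is a residue.
(5/1847) = −1, so 5 is the smallest positive non-residue mod 1847.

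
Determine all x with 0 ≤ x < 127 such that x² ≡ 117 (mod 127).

Since 127 ≡ 3 (mod 4), a square root of 117 is 117^((127+1)/4) = 117^32 mod 127.
Repeated squaring: 117^2≡100, 117^4≡94, 117^8≡73, 117^16≡122, 117^32≡25 (mod 127).
117^32 = 117^(32) ≡ 25 (mod 127).
Check: 25² = 625 ≡ 117 (mod 127). The two roots are 25 and 102.

25, 102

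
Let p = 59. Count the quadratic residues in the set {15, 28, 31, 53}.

3

(15/59) = +1 → QR.
(28/59) = +1 → QR.
(31/59) = -1 → non-residue.
(53/59) = +1 → QR.
Total quadratic residues among the 4: 3.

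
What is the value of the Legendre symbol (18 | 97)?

Pull out 2: since 97 ≡ 1 (mod 8), (2/97) = +1.
Reciprocity: 9 ≡ 1 and 97 ≡ 1 (mod 4), so (9/97) = +(97/9).
Reduce top mod 9: now compute (7/9).
Reciprocity: 7 ≡ 3 and 9 ≡ 1 (mod 4), so (7/9) = +(9/7).
Reduce top mod 7: now compute (2/7).
Pull out 2: since 7 ≡ 7 (mod 8), (2/7) = +1.
Reached (1/7) = 1. Collecting the sign flips along the way, the symbol is +1.

1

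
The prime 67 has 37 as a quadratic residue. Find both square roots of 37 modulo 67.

Since 67 ≡ 3 (mod 4), a square root of 37 is 37^((67+1)/4) = 37^17 mod 67.
Repeated squaring: 37^2≡29, 37^4≡37, 37^8≡29, 37^16≡37 (mod 67).
37^17 = 37^(16+1) ≡ 29 (mod 67).
Check: 29² = 841 ≡ 37 (mod 67). The two roots are 29 and 38.

29, 38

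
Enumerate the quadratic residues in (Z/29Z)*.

Square k = 1,…,14 (k and 29−k give the same square):
1²=1, 2²=4, 3²=9, 4²=16, 5²=25, 6²≡7, 7²≡20, 8²≡6, 9²≡23, 10²≡13, 11²≡5, 12²≡28, 13²≡24, 14²≡22 (mod 29).
So the quadratic residues mod 29 are {1, 4, 5, 6, 7, 9, 13, 16, 20, 22, 23, 24, 25, 28}.

1,4,5,6,7,9,13,16,20,22,23,24,25,28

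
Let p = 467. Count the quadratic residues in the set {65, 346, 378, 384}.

0

(65/467) = -1 → non-residue.
(346/467) = -1 → non-residue.
(378/467) = -1 → non-residue.
(384/467) = -1 → non-residue.
Total quadratic residues among the 4: 0.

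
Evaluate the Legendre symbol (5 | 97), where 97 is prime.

Reciprocity: 5 ≡ 1 and 97 ≡ 1 (mod 4), so (5/97) = +(97/5).
Reduce top mod 5: now compute (2/5).
Pull out 2: since 5 ≡ 5 (mod 8), (2/5) = -1.
Reached (1/5) = 1. Collecting the sign flips along the way, the symbol is -1.

-1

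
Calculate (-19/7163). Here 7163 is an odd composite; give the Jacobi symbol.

First reduce: -19 ≡ 7144 (mod 7163).
Pull out 2^3: since 7163 ≡ 3 (mod 8), (2/7163) = -1, so (2/7163)^3 = -1.
Reciprocity: 893 ≡ 1 and 7163 ≡ 3 (mod 4), so (893/7163) = +(7163/893).
Reduce top mod 893: now compute (19/893).
Reciprocity: 19 ≡ 3 and 893 ≡ 1 (mod 4), so (19/893) = +(893/19).
Reduce top mod 19: now compute (0/19).
Top reduces to 0: gcd > 1, so the symbol is 0.

0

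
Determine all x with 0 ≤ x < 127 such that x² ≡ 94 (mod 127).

27, 100

Since 127 ≡ 3 (mod 4), a square root of 94 is 94^((127+1)/4) = 94^32 mod 127.
Repeated squaring: 94^2≡73, 94^4≡122, 94^8≡25, 94^16≡117, 94^32≡100 (mod 127).
94^32 = 94^(32) ≡ 100 (mod 127).
Check: 100² = 10000 ≡ 94 (mod 127). The two roots are 27 and 100.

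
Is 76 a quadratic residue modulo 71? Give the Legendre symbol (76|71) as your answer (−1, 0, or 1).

1

Euler's criterion: (76/71) ≡ 5^35 (mod 71).
5^2 ≡ 25 (mod 71)
5^4 ≡ 57 (mod 71)
5^8 ≡ 54 (mod 71)
5^16 ≡ 5 (mod 71)
5^32 ≡ 25 (mod 71)
5^35 = 5^(32+2+1) ≡ 1 (mod 71).
Result is 1, so (76/71) = 1.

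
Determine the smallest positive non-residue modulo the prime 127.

(2/127) = +1, so 2 is a residue.
(3/127) = −1, so 3 is the smallest positive non-residue mod 127.

3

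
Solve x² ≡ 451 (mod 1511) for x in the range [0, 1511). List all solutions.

595, 916

Since 1511 ≡ 3 (mod 4), a square root of 451 is 451^((1511+1)/4) = 451^378 mod 1511.
Repeated squaring: 451^2≡927, 451^4≡1081, 451^8≡558, 451^16≡98, 451^32≡538, 451^64≡843, 451^128≡479, 451^256≡1280 (mod 1511).
451^378 = 451^(256+64+32+16+8+2) ≡ 595 (mod 1511).
Check: 595² = 354025 ≡ 451 (mod 1511). The two roots are 595 and 916.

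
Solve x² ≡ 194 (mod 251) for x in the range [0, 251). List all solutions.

Since 251 ≡ 3 (mod 4), a square root of 194 is 194^((251+1)/4) = 194^63 mod 251.
Repeated squaring: 194^2≡237, 194^4≡196, 194^8≡13, 194^16≡169, 194^32≡198 (mod 251).
194^63 = 194^(32+16+8+4+2+1) ≡ 52 (mod 251).
Check: 52² = 2704 ≡ 194 (mod 251). The two roots are 52 and 199.

52, 199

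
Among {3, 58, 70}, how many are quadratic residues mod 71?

(3/71) = +1 → QR.
(58/71) = +1 → QR.
(70/71) = -1 → non-residue.
Total quadratic residues among the 3: 2.

2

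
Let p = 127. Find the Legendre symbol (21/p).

Reciprocity: 21 ≡ 1 and 127 ≡ 3 (mod 4), so (21/127) = +(127/21).
Reduce top mod 21: now compute (1/21).
Reached (1/21) = 1. Collecting the sign flips along the way, the symbol is +1.

1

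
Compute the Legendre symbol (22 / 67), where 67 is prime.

Euler's criterion: (22/67) ≡ 22^33 (mod 67).
22^2 ≡ 15 (mod 67)
22^4 ≡ 24 (mod 67)
22^8 ≡ 40 (mod 67)
22^16 ≡ 59 (mod 67)
22^32 ≡ 64 (mod 67)
22^33 = 22^(32+1) ≡ 1 (mod 67).
Result is 1, so (22/67) = 1.

1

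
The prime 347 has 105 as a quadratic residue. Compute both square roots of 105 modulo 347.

136, 211

Since 347 ≡ 3 (mod 4), a square root of 105 is 105^((347+1)/4) = 105^87 mod 347.
Repeated squaring: 105^2≡268, 105^4≡342, 105^8≡25, 105^16≡278, 105^32≡250, 105^64≡40 (mod 347).
105^87 = 105^(64+16+4+2+1) ≡ 136 (mod 347).
Check: 136² = 18496 ≡ 105 (mod 347). The two roots are 136 and 211.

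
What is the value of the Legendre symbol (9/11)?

Reciprocity: 9 ≡ 1 and 11 ≡ 3 (mod 4), so (9/11) = +(11/9).
Reduce top mod 9: now compute (2/9).
Pull out 2: since 9 ≡ 1 (mod 8), (2/9) = +1.
Reached (1/9) = 1. Collecting the sign flips along the way, the symbol is +1.

1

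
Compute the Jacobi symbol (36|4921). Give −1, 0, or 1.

1

Pull out 2^2: since 4921 ≡ 1 (mod 8), (2/4921) = +1, so (2/4921)^2 = +1.
Reciprocity: 9 ≡ 1 and 4921 ≡ 1 (mod 4), so (9/4921) = +(4921/9).
Reduce top mod 9: now compute (7/9).
Reciprocity: 7 ≡ 3 and 9 ≡ 1 (mod 4), so (7/9) = +(9/7).
Reduce top mod 7: now compute (2/7).
Pull out 2: since 7 ≡ 7 (mod 8), (2/7) = +1.
Reached (1/7) = 1. Collecting the sign flips along the way, the symbol is +1.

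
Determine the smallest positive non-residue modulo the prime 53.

2

(2/53) = −1, so 2 is the smallest positive non-residue mod 53.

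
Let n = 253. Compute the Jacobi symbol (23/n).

0

Reciprocity: 23 ≡ 3 and 253 ≡ 1 (mod 4), so (23/253) = +(253/23).
Reduce top mod 23: now compute (0/23).
Top reduces to 0: gcd > 1, so the symbol is 0.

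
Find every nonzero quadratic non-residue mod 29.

Square k = 1,…,14 (k and 29−k give the same square):
1²=1, 2²=4, 3²=9, 4²=16, 5²=25, 6²≡7, 7²≡20, 8²≡6, 9²≡23, 10²≡13, 11²≡5, 12²≡28, 13²≡24, 14²≡22 (mod 29).
The residues are {1, 4, 5, 6, 7, 9, 13, 16, 20, 22, 23, 24, 25, 28}; the non-residues are the remaining 14 nonzero classes.

2 3 8 10 11 12 14 15 17 18 19 21 26 27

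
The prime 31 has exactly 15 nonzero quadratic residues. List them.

1, 2, 4, 5, 7, 8, 9, 10, 14, 16, 18, 19, 20, 25, 28

Square k = 1,…,15 (k and 31−k give the same square):
1²=1, 2²=4, 3²=9, 4²=16, 5²=25, 6²≡5, 7²≡18, 8²≡2, 9²≡19, 10²≡7, 11²≡28, 12²≡20, 13²≡14, 14²≡10, 15²≡8 (mod 31).
So the quadratic residues mod 31 are {1, 2, 4, 5, 7, 8, 9, 10, 14, 16, 18, 19, 20, 25, 28}.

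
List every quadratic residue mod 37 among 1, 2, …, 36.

Square k = 1,…,18 (k and 37−k give the same square):
1²=1, 2²=4, 3²=9, 4²=16, 5²=25, 6²=36, 7²≡12, 8²≡27, 9²≡7, 10²≡26, 11²≡10, 12²≡33, 13²≡21, 14²≡11, 15²≡3, 16²≡34, 17²≡30, 18²≡28 (mod 37).
So the quadratic residues mod 37 are {1, 3, 4, 7, 9, 10, 11, 12, 16, 21, 25, 26, 27, 28, 30, 33, 34, 36}.

1,3,4,7,9,10,11,12,16,21,25,26,27,28,30,33,34,36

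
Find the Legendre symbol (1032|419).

-1

Euler's criterion: (1032/419) ≡ 194^209 (mod 419).
194^2 ≡ 345 (mod 419)
194^4 ≡ 29 (mod 419)
194^8 ≡ 3 (mod 419)
194^16 ≡ 9 (mod 419)
194^32 ≡ 81 (mod 419)
194^64 ≡ 276 (mod 419)
194^128 ≡ 337 (mod 419)
194^209 = 194^(128+64+16+1) ≡ 418 (mod 419).
Result is 418 ≡ −1, so (1032/419) = −1.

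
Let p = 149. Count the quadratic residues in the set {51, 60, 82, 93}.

1

(51/149) = -1 → non-residue.
(60/149) = -1 → non-residue.
(82/149) = +1 → QR.
(93/149) = -1 → non-residue.
Total quadratic residues among the 4: 1.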